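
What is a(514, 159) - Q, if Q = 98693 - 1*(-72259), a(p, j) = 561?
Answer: -170391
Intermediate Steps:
Q = 170952 (Q = 98693 + 72259 = 170952)
a(514, 159) - Q = 561 - 1*170952 = 561 - 170952 = -170391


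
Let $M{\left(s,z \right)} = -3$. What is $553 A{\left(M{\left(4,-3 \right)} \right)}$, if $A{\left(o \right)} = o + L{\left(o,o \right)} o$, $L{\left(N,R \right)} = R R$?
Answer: $-16590$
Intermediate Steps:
$L{\left(N,R \right)} = R^{2}$
$A{\left(o \right)} = o + o^{3}$ ($A{\left(o \right)} = o + o^{2} o = o + o^{3}$)
$553 A{\left(M{\left(4,-3 \right)} \right)} = 553 \left(-3 + \left(-3\right)^{3}\right) = 553 \left(-3 - 27\right) = 553 \left(-30\right) = -16590$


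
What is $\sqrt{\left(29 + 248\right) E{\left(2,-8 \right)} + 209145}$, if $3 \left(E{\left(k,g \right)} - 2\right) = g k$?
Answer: $\frac{\sqrt{1873995}}{3} \approx 456.31$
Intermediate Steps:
$E{\left(k,g \right)} = 2 + \frac{g k}{3}$
$\sqrt{\left(29 + 248\right) E{\left(2,-8 \right)} + 209145} = \sqrt{\left(29 + 248\right) \left(2 + \frac{1}{3} \left(-8\right) 2\right) + 209145} = \sqrt{277 \left(2 - \frac{16}{3}\right) + 209145} = \sqrt{277 \left(- \frac{10}{3}\right) + 209145} = \sqrt{- \frac{2770}{3} + 209145} = \sqrt{\frac{624665}{3}} = \frac{\sqrt{1873995}}{3}$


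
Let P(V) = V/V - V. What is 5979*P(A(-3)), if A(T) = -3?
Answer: 23916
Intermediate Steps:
P(V) = 1 - V
5979*P(A(-3)) = 5979*(1 - 1*(-3)) = 5979*(1 + 3) = 5979*4 = 23916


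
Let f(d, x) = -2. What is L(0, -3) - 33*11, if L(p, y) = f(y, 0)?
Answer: -365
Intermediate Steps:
L(p, y) = -2
L(0, -3) - 33*11 = -2 - 33*11 = -2 - 363 = -365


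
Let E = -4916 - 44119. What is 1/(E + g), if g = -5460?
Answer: -1/54495 ≈ -1.8350e-5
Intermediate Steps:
E = -49035
1/(E + g) = 1/(-49035 - 5460) = 1/(-54495) = -1/54495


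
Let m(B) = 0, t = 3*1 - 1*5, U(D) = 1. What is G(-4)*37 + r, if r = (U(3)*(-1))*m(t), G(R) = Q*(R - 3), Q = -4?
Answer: 1036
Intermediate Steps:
G(R) = 12 - 4*R (G(R) = -4*(R - 3) = -4*(-3 + R) = 12 - 4*R)
t = -2 (t = 3 - 5 = -2)
r = 0 (r = (1*(-1))*0 = -1*0 = 0)
G(-4)*37 + r = (12 - 4*(-4))*37 + 0 = (12 + 16)*37 + 0 = 28*37 + 0 = 1036 + 0 = 1036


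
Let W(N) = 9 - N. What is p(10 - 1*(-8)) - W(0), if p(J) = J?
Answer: 9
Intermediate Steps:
p(10 - 1*(-8)) - W(0) = (10 - 1*(-8)) - (9 - 1*0) = (10 + 8) - (9 + 0) = 18 - 1*9 = 18 - 9 = 9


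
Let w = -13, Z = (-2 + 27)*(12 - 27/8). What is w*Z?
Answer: -22425/8 ≈ -2803.1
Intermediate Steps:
Z = 1725/8 (Z = 25*(12 - 27*1/8) = 25*(12 - 27/8) = 25*(69/8) = 1725/8 ≈ 215.63)
w*Z = -13*1725/8 = -22425/8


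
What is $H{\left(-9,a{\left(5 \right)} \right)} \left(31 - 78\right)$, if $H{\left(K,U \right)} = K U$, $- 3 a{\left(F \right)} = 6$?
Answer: $-846$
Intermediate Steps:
$a{\left(F \right)} = -2$ ($a{\left(F \right)} = \left(- \frac{1}{3}\right) 6 = -2$)
$H{\left(-9,a{\left(5 \right)} \right)} \left(31 - 78\right) = \left(-9\right) \left(-2\right) \left(31 - 78\right) = 18 \left(-47\right) = -846$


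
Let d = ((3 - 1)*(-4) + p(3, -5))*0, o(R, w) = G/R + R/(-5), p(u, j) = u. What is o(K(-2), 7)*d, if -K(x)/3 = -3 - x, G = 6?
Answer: 0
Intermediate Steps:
K(x) = 9 + 3*x (K(x) = -3*(-3 - x) = 9 + 3*x)
o(R, w) = 6/R - R/5 (o(R, w) = 6/R + R/(-5) = 6/R + R*(-⅕) = 6/R - R/5)
d = 0 (d = ((3 - 1)*(-4) + 3)*0 = (2*(-4) + 3)*0 = (-8 + 3)*0 = -5*0 = 0)
o(K(-2), 7)*d = (6/(9 + 3*(-2)) - (9 + 3*(-2))/5)*0 = (6/(9 - 6) - (9 - 6)/5)*0 = (6/3 - ⅕*3)*0 = (6*(⅓) - ⅗)*0 = (2 - ⅗)*0 = (7/5)*0 = 0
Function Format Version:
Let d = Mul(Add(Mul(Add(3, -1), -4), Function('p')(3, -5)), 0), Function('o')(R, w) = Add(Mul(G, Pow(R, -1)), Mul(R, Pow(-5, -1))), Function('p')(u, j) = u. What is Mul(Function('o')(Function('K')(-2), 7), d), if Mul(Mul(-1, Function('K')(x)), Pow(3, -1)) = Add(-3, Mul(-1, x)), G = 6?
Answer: 0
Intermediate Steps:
Function('K')(x) = Add(9, Mul(3, x)) (Function('K')(x) = Mul(-3, Add(-3, Mul(-1, x))) = Add(9, Mul(3, x)))
Function('o')(R, w) = Add(Mul(6, Pow(R, -1)), Mul(Rational(-1, 5), R)) (Function('o')(R, w) = Add(Mul(6, Pow(R, -1)), Mul(R, Pow(-5, -1))) = Add(Mul(6, Pow(R, -1)), Mul(R, Rational(-1, 5))) = Add(Mul(6, Pow(R, -1)), Mul(Rational(-1, 5), R)))
d = 0 (d = Mul(Add(Mul(Add(3, -1), -4), 3), 0) = Mul(Add(Mul(2, -4), 3), 0) = Mul(Add(-8, 3), 0) = Mul(-5, 0) = 0)
Mul(Function('o')(Function('K')(-2), 7), d) = Mul(Add(Mul(6, Pow(Add(9, Mul(3, -2)), -1)), Mul(Rational(-1, 5), Add(9, Mul(3, -2)))), 0) = Mul(Add(Mul(6, Pow(Add(9, -6), -1)), Mul(Rational(-1, 5), Add(9, -6))), 0) = Mul(Add(Mul(6, Pow(3, -1)), Mul(Rational(-1, 5), 3)), 0) = Mul(Add(Mul(6, Rational(1, 3)), Rational(-3, 5)), 0) = Mul(Add(2, Rational(-3, 5)), 0) = Mul(Rational(7, 5), 0) = 0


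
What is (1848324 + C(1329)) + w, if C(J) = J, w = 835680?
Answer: 2685333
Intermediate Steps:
(1848324 + C(1329)) + w = (1848324 + 1329) + 835680 = 1849653 + 835680 = 2685333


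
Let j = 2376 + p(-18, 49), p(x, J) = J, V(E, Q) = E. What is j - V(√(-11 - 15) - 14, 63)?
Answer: 2439 - I*√26 ≈ 2439.0 - 5.099*I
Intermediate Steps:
j = 2425 (j = 2376 + 49 = 2425)
j - V(√(-11 - 15) - 14, 63) = 2425 - (√(-11 - 15) - 14) = 2425 - (√(-26) - 14) = 2425 - (I*√26 - 14) = 2425 - (-14 + I*√26) = 2425 + (14 - I*√26) = 2439 - I*√26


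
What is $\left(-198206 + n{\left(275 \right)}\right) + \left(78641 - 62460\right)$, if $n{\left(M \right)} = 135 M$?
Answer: $-144900$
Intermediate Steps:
$\left(-198206 + n{\left(275 \right)}\right) + \left(78641 - 62460\right) = \left(-198206 + 135 \cdot 275\right) + \left(78641 - 62460\right) = \left(-198206 + 37125\right) + \left(78641 - 62460\right) = -161081 + 16181 = -144900$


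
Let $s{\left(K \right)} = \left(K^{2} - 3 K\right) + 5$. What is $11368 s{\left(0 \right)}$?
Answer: $56840$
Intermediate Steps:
$s{\left(K \right)} = 5 + K^{2} - 3 K$
$11368 s{\left(0 \right)} = 11368 \left(5 + 0^{2} - 0\right) = 11368 \left(5 + 0 + 0\right) = 11368 \cdot 5 = 56840$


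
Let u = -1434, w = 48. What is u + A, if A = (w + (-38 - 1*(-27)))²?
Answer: -65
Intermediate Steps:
A = 1369 (A = (48 + (-38 - 1*(-27)))² = (48 + (-38 + 27))² = (48 - 11)² = 37² = 1369)
u + A = -1434 + 1369 = -65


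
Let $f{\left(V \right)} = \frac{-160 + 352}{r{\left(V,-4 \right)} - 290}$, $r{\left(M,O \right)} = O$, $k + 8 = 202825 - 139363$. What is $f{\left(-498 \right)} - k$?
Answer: $- \frac{3109278}{49} \approx -63455.0$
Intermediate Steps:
$k = 63454$ ($k = -8 + \left(202825 - 139363\right) = -8 + 63462 = 63454$)
$f{\left(V \right)} = - \frac{32}{49}$ ($f{\left(V \right)} = \frac{-160 + 352}{-4 - 290} = \frac{192}{-294} = 192 \left(- \frac{1}{294}\right) = - \frac{32}{49}$)
$f{\left(-498 \right)} - k = - \frac{32}{49} - 63454 = - \frac{3109278}{49}$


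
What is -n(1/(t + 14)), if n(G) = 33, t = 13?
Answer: -33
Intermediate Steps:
-n(1/(t + 14)) = -1*33 = -33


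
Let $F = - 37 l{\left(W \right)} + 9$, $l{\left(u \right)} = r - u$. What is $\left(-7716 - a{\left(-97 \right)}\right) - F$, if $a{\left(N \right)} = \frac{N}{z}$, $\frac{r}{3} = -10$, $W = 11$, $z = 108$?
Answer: $- \frac{998039}{108} \approx -9241.1$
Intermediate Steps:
$r = -30$ ($r = 3 \left(-10\right) = -30$)
$a{\left(N \right)} = \frac{N}{108}$
$l{\left(u \right)} = -30 - u$
$F = 1526$ ($F = - 37 \left(-30 - 11\right) + 9 = \left(-37\right) \left(-41\right) + 9 = 1517 + 9 = 1526$)
$\left(-7716 - a{\left(-97 \right)}\right) - F = \left(-7716 - \frac{1}{108} \left(-97\right)\right) - 1526 = \left(-7716 - - \frac{97}{108}\right) - 1526 = \left(-7716 + \frac{97}{108}\right) - 1526 = - \frac{833231}{108} - 1526 = - \frac{998039}{108}$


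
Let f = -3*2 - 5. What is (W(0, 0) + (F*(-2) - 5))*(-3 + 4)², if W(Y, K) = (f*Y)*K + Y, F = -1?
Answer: -3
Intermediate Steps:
f = -11 (f = -6 - 5 = -11)
W(Y, K) = Y - 11*K*Y (W(Y, K) = (-11*Y)*K + Y = -11*K*Y + Y = Y - 11*K*Y)
(W(0, 0) + (F*(-2) - 5))*(-3 + 4)² = (0*(1 - 11*0) + (-1*(-2) - 5))*(-3 + 4)² = (0*(1 + 0) + (2 - 5))*1² = (0*1 - 3)*1 = (0 - 3)*1 = -3*1 = -3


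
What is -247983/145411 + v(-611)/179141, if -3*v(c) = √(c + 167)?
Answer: -247983/145411 - 2*I*√111/537423 ≈ -1.7054 - 3.9208e-5*I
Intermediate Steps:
v(c) = -√(167 + c)/3 (v(c) = -√(c + 167)/3 = -√(167 + c)/3)
-247983/145411 + v(-611)/179141 = -247983/145411 - √(167 - 611)/3/179141 = -247983*1/145411 - 2*I*√111/3*(1/179141) = -247983/145411 - 2*I*√111/3*(1/179141) = -247983/145411 - 2*I*√111/537423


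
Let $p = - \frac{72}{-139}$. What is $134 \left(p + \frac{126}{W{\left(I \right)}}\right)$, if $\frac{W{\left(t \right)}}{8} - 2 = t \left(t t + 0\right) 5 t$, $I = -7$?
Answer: $\frac{232273791}{3337946} \approx 69.586$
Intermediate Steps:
$p = \frac{72}{139}$ ($p = \left(-72\right) \left(- \frac{1}{139}\right) = \frac{72}{139} \approx 0.51799$)
$W{\left(t \right)} = 16 + 40 t^{4}$ ($W{\left(t \right)} = 16 + 8 t \left(t t + 0\right) 5 t = 16 + 8 t \left(t^{2} + 0\right) 5 t = 16 + 8 t t^{2} \cdot 5 t = 16 + 8 t^{3} \cdot 5 t = 16 + 8 \cdot 5 t^{4} = 16 + 40 t^{4}$)
$134 \left(p + \frac{126}{W{\left(I \right)}}\right) = 134 \left(\frac{72}{139} + \frac{126}{16 + 40 \left(-7\right)^{4}}\right) = 134 \left(\frac{72}{139} + \frac{126}{16 + 40 \cdot 2401}\right) = 134 \left(\frac{72}{139} + \frac{126}{16 + 96040}\right) = 134 \left(\frac{72}{139} + \frac{126}{96056}\right) = 134 \left(\frac{72}{139} + 126 \cdot \frac{1}{96056}\right) = 134 \left(\frac{72}{139} + \frac{63}{48028}\right) = 134 \cdot \frac{3466773}{6675892} = \frac{232273791}{3337946}$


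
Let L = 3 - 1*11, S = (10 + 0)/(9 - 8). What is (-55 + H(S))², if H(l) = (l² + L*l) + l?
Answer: 625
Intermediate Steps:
S = 10 (S = 10/1 = 10*1 = 10)
L = -8 (L = 3 - 11 = -8)
H(l) = l² - 7*l (H(l) = (l² - 8*l) + l = l² - 7*l)
(-55 + H(S))² = (-55 + 10*(-7 + 10))² = (-55 + 10*3)² = (-55 + 30)² = (-25)² = 625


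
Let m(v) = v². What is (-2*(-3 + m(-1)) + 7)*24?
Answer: 264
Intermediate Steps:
(-2*(-3 + m(-1)) + 7)*24 = (-2*(-3 + (-1)²) + 7)*24 = (-2*(-3 + 1) + 7)*24 = (-2*(-2) + 7)*24 = (4 + 7)*24 = 11*24 = 264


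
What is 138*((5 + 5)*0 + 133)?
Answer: 18354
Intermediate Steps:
138*((5 + 5)*0 + 133) = 138*(10*0 + 133) = 138*(0 + 133) = 138*133 = 18354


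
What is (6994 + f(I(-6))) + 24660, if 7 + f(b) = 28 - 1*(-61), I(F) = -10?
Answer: 31736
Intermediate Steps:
f(b) = 82 (f(b) = -7 + (28 - 1*(-61)) = -7 + (28 + 61) = -7 + 89 = 82)
(6994 + f(I(-6))) + 24660 = (6994 + 82) + 24660 = 7076 + 24660 = 31736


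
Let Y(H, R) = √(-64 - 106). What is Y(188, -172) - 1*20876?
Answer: -20876 + I*√170 ≈ -20876.0 + 13.038*I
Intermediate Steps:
Y(H, R) = I*√170 (Y(H, R) = √(-170) = I*√170)
Y(188, -172) - 1*20876 = I*√170 - 1*20876 = I*√170 - 20876 = -20876 + I*√170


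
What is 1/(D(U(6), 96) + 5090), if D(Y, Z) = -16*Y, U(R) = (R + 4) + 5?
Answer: 1/4850 ≈ 0.00020619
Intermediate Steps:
U(R) = 9 + R (U(R) = (4 + R) + 5 = 9 + R)
1/(D(U(6), 96) + 5090) = 1/(-16*(9 + 6) + 5090) = 1/(-16*15 + 5090) = 1/(-240 + 5090) = 1/4850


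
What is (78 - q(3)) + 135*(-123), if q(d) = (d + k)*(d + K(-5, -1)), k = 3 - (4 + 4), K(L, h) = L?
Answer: -16531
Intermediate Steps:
k = -5 (k = 3 - 1*8 = 3 - 8 = -5)
q(d) = (-5 + d)² (q(d) = (d - 5)*(d - 5) = (-5 + d)*(-5 + d) = (-5 + d)²)
(78 - q(3)) + 135*(-123) = (78 - (25 + 3² - 10*3)) + 135*(-123) = (78 - (25 + 9 - 30)) - 16605 = (78 - 1*4) - 16605 = (78 - 4) - 16605 = 74 - 16605 = -16531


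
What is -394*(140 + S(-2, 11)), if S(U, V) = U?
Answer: -54372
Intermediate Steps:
-394*(140 + S(-2, 11)) = -394*(140 - 2) = -394*138 = -54372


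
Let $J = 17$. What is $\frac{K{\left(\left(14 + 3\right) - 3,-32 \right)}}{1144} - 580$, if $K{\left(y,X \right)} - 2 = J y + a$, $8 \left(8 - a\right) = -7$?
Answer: $- \frac{482379}{832} \approx -579.78$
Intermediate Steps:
$a = \frac{71}{8}$ ($a = 8 - - \frac{7}{8} = 8 + \frac{7}{8} = \frac{71}{8} \approx 8.875$)
$K{\left(y,X \right)} = \frac{87}{8} + 17 y$ ($K{\left(y,X \right)} = 2 + \left(17 y + \frac{71}{8}\right) = 2 + \left(\frac{71}{8} + 17 y\right) = \frac{87}{8} + 17 y$)
$\frac{K{\left(\left(14 + 3\right) - 3,-32 \right)}}{1144} - 580 = \frac{\frac{87}{8} + 17 \left(\left(14 + 3\right) - 3\right)}{1144} - 580 = \left(\frac{87}{8} + 17 \left(17 - 3\right)\right) \frac{1}{1144} - 580 = \left(\frac{87}{8} + 17 \cdot 14\right) \frac{1}{1144} - 580 = \left(\frac{87}{8} + 238\right) \frac{1}{1144} - 580 = \frac{1991}{8} \cdot \frac{1}{1144} - 580 = \frac{181}{832} - 580 = - \frac{482379}{832}$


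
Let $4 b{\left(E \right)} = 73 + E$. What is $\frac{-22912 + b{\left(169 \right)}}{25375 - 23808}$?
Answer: $- \frac{45703}{3134} \approx -14.583$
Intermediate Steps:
$b{\left(E \right)} = \frac{73}{4} + \frac{E}{4}$ ($b{\left(E \right)} = \frac{73 + E}{4} = \frac{73}{4} + \frac{E}{4}$)
$\frac{-22912 + b{\left(169 \right)}}{25375 - 23808} = \frac{-22912 + \left(\frac{73}{4} + \frac{1}{4} \cdot 169\right)}{25375 - 23808} = \frac{-22912 + \left(\frac{73}{4} + \frac{169}{4}\right)}{1567} = \left(-22912 + \frac{121}{2}\right) \frac{1}{1567} = \left(- \frac{45703}{2}\right) \frac{1}{1567} = - \frac{45703}{3134}$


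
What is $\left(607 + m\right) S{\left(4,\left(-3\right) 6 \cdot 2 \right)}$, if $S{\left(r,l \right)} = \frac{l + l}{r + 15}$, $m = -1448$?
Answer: $\frac{60552}{19} \approx 3186.9$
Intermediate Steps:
$S{\left(r,l \right)} = \frac{2 l}{15 + r}$
$\left(607 + m\right) S{\left(4,\left(-3\right) 6 \cdot 2 \right)} = \left(607 - 1448\right) \frac{2 \left(-3\right) 6 \cdot 2}{15 + 4} = - 841 \frac{2 \left(\left(-18\right) 2\right)}{19} = - 841 \cdot 2 \left(-36\right) \frac{1}{19} = \left(-841\right) \left(- \frac{72}{19}\right) = \frac{60552}{19}$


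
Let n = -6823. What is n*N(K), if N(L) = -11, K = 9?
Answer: 75053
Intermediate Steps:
n*N(K) = -6823*(-11) = 75053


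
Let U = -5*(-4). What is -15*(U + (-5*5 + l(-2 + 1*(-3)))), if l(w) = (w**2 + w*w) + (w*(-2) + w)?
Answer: -750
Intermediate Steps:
U = 20
l(w) = -w + 2*w**2 (l(w) = (w**2 + w**2) + (-2*w + w) = 2*w**2 - w = -w + 2*w**2)
-15*(U + (-5*5 + l(-2 + 1*(-3)))) = -15*(20 + (-5*5 + (-2 + 1*(-3))*(-1 + 2*(-2 + 1*(-3))))) = -15*(20 + (-25 + (-2 - 3)*(-1 + 2*(-2 - 3)))) = -15*(20 + (-25 - 5*(-1 + 2*(-5)))) = -15*(20 + (-25 - 5*(-1 - 10))) = -15*(20 + (-25 - 5*(-11))) = -15*(20 + (-25 + 55)) = -15*(20 + 30) = -15*50 = -750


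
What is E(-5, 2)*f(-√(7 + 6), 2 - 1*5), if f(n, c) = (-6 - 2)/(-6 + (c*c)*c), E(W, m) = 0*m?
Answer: 0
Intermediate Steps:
E(W, m) = 0
f(n, c) = -8/(-6 + c³) (f(n, c) = -8/(-6 + c²*c) = -8/(-6 + c³))
E(-5, 2)*f(-√(7 + 6), 2 - 1*5) = 0*(-8/(-6 + (2 - 1*5)³)) = 0*(-8/(-6 + (2 - 5)³)) = 0*(-8/(-6 + (-3)³)) = 0*(-8/(-6 - 27)) = 0*(-8/(-33)) = 0*(-8*(-1/33)) = 0*(8/33) = 0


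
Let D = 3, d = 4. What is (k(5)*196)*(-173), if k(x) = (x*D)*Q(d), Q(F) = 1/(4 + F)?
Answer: -127155/2 ≈ -63578.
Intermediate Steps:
k(x) = 3*x/8 (k(x) = (x*3)/(4 + 4) = (3*x)/8 = (3*x)*(1/8) = 3*x/8)
(k(5)*196)*(-173) = (((3/8)*5)*196)*(-173) = ((15/8)*196)*(-173) = (735/2)*(-173) = -127155/2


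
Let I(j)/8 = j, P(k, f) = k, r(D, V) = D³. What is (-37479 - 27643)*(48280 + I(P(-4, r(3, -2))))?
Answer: -3142006256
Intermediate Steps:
I(j) = 8*j
(-37479 - 27643)*(48280 + I(P(-4, r(3, -2)))) = (-37479 - 27643)*(48280 + 8*(-4)) = -65122*(48280 - 32) = -65122*48248 = -3142006256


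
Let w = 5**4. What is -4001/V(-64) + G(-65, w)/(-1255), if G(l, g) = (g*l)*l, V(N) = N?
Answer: -32795749/16064 ≈ -2041.6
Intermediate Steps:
w = 625
G(l, g) = g*l**2
-4001/V(-64) + G(-65, w)/(-1255) = -4001/(-64) + (625*(-65)**2)/(-1255) = -4001*(-1/64) + (625*4225)*(-1/1255) = 4001/64 + 2640625*(-1/1255) = 4001/64 - 528125/251 = -32795749/16064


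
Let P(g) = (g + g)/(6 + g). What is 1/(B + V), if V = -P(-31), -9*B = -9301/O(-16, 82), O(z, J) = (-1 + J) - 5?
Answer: 17100/190117 ≈ 0.089945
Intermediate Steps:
P(g) = 2*g/(6 + g) (P(g) = (2*g)/(6 + g) = 2*g/(6 + g))
O(z, J) = -6 + J
B = 9301/684 (B = -(-9301)/(9*(-6 + 82)) = -(-9301)/(9*76) = -1/9*(-9301/76) = 9301/684 ≈ 13.598)
V = -62/25 (V = -2*(-31)/(6 - 31) = -2*(-31)/(-25) = -2*(-31)*(-1)/25 = -1*62/25 = -62/25 ≈ -2.4800)
1/(B + V) = 1/(9301/684 - 62/25) = 1/(190117/17100) = 17100/190117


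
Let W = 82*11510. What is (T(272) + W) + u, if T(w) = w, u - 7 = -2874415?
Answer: -1930316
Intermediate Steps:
W = 943820
u = -2874408 (u = 7 - 2874415 = -2874408)
(T(272) + W) + u = (272 + 943820) - 2874408 = 944092 - 2874408 = -1930316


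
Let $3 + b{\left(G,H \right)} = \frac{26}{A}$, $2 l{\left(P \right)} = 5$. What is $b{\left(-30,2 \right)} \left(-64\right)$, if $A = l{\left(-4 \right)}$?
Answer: $- \frac{2368}{5} \approx -473.6$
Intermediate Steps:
$l{\left(P \right)} = \frac{5}{2}$ ($l{\left(P \right)} = \frac{1}{2} \cdot 5 = \frac{5}{2}$)
$A = \frac{5}{2} \approx 2.5$
$b{\left(G,H \right)} = \frac{37}{5}$ ($b{\left(G,H \right)} = -3 + \frac{26}{\frac{5}{2}} = -3 + 26 \cdot \frac{2}{5} = -3 + \frac{52}{5} = \frac{37}{5}$)
$b{\left(-30,2 \right)} \left(-64\right) = \frac{37}{5} \left(-64\right) = - \frac{2368}{5}$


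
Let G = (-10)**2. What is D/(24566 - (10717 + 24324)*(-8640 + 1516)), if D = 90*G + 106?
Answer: 157/4304425 ≈ 3.6474e-5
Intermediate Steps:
G = 100
D = 9106 (D = 90*100 + 106 = 9000 + 106 = 9106)
D/(24566 - (10717 + 24324)*(-8640 + 1516)) = 9106/(24566 - (10717 + 24324)*(-8640 + 1516)) = 9106/(24566 - 35041*(-7124)) = 9106/(24566 - 1*(-249632084)) = 9106/(24566 + 249632084) = 9106/249656650 = 9106*(1/249656650) = 157/4304425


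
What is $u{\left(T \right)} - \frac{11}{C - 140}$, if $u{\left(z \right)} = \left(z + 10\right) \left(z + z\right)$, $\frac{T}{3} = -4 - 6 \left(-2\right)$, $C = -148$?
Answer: $\frac{470027}{288} \approx 1632.0$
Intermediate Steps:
$T = 24$ ($T = 3 \left(-4 - 6 \left(-2\right)\right) = 3 \left(-4 - -12\right) = 3 \left(-4 + 12\right) = 3 \cdot 8 = 24$)
$u{\left(z \right)} = 2 z \left(10 + z\right)$ ($u{\left(z \right)} = \left(10 + z\right) 2 z = 2 z \left(10 + z\right)$)
$u{\left(T \right)} - \frac{11}{C - 140} = 2 \cdot 24 \left(10 + 24\right) - \frac{11}{-148 - 140} = 2 \cdot 24 \cdot 34 - \frac{11}{-288} = 1632 - - \frac{11}{288} = 1632 + \frac{11}{288} = \frac{470027}{288}$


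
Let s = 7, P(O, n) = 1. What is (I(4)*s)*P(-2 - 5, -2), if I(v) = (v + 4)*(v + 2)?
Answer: 336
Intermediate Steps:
I(v) = (2 + v)*(4 + v) (I(v) = (4 + v)*(2 + v) = (2 + v)*(4 + v))
(I(4)*s)*P(-2 - 5, -2) = ((8 + 4² + 6*4)*7)*1 = ((8 + 16 + 24)*7)*1 = (48*7)*1 = 336*1 = 336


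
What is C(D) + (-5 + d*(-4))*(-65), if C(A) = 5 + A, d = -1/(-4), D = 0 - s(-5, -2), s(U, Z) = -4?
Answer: 399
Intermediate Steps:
D = 4 (D = 0 - 1*(-4) = 0 + 4 = 4)
d = ¼ (d = -1*(-¼) = ¼ ≈ 0.25000)
C(D) + (-5 + d*(-4))*(-65) = (5 + 4) + (-5 + (¼)*(-4))*(-65) = 9 + (-5 - 1)*(-65) = 9 - 6*(-65) = 9 + 390 = 399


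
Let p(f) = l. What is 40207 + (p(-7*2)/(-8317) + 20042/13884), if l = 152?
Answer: 2321498328571/57736614 ≈ 40208.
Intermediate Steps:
p(f) = 152
40207 + (p(-7*2)/(-8317) + 20042/13884) = 40207 + (152/(-8317) + 20042/13884) = 40207 + (152*(-1/8317) + 20042*(1/13884)) = 40207 + (-152/8317 + 10021/6942) = 40207 + 82289473/57736614 = 2321498328571/57736614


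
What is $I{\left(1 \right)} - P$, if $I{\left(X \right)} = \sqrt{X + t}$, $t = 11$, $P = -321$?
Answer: $321 + 2 \sqrt{3} \approx 324.46$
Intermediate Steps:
$I{\left(X \right)} = \sqrt{11 + X}$ ($I{\left(X \right)} = \sqrt{X + 11} = \sqrt{11 + X}$)
$I{\left(1 \right)} - P = \sqrt{11 + 1} - -321 = \sqrt{12} + 321 = 2 \sqrt{3} + 321 = 321 + 2 \sqrt{3}$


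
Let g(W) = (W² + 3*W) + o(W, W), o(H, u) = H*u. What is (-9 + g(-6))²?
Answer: 2025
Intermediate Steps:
g(W) = 2*W² + 3*W (g(W) = (W² + 3*W) + W*W = (W² + 3*W) + W² = 2*W² + 3*W)
(-9 + g(-6))² = (-9 - 6*(3 + 2*(-6)))² = (-9 - 6*(3 - 12))² = (-9 - 6*(-9))² = (-9 + 54)² = 45² = 2025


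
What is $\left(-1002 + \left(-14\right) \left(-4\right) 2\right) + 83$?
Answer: $-807$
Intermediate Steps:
$\left(-1002 + \left(-14\right) \left(-4\right) 2\right) + 83 = \left(-1002 + 56 \cdot 2\right) + 83 = \left(-1002 + 112\right) + 83 = -890 + 83 = -807$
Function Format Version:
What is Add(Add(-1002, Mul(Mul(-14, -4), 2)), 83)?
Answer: -807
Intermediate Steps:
Add(Add(-1002, Mul(Mul(-14, -4), 2)), 83) = Add(Add(-1002, Mul(56, 2)), 83) = Add(Add(-1002, 112), 83) = Add(-890, 83) = -807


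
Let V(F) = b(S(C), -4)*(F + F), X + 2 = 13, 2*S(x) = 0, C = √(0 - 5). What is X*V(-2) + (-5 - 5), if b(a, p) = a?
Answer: -10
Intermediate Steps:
C = I*√5 (C = √(-5) = I*√5 ≈ 2.2361*I)
S(x) = 0 (S(x) = (½)*0 = 0)
X = 11 (X = -2 + 13 = 11)
V(F) = 0 (V(F) = 0*(F + F) = 0*(2*F) = 0)
X*V(-2) + (-5 - 5) = 11*0 + (-5 - 5) = 0 - 10 = -10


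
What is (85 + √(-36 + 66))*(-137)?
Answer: -11645 - 137*√30 ≈ -12395.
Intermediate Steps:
(85 + √(-36 + 66))*(-137) = (85 + √30)*(-137) = -11645 - 137*√30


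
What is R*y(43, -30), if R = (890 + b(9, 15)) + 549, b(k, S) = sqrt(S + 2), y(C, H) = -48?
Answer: -69072 - 48*sqrt(17) ≈ -69270.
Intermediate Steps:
b(k, S) = sqrt(2 + S)
R = 1439 + sqrt(17) (R = (890 + sqrt(2 + 15)) + 549 = (890 + sqrt(17)) + 549 = 1439 + sqrt(17) ≈ 1443.1)
R*y(43, -30) = (1439 + sqrt(17))*(-48) = -69072 - 48*sqrt(17)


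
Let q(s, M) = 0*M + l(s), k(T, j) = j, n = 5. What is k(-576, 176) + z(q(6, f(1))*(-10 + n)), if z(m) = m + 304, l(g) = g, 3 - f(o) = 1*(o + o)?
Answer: 450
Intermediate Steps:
f(o) = 3 - 2*o (f(o) = 3 - (o + o) = 3 - 2*o)
q(s, M) = s (q(s, M) = 0*M + s = 0 + s = s)
z(m) = 304 + m
k(-576, 176) + z(q(6, f(1))*(-10 + n)) = 176 + (304 + 6*(-10 + 5)) = 176 + (304 + 6*(-5)) = 176 + (304 - 30) = 176 + 274 = 450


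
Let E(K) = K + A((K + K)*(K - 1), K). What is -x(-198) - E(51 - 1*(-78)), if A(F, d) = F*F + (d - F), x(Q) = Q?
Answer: -1090551612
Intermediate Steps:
A(F, d) = d + F² - F (A(F, d) = F² + (d - F) = d + F² - F)
E(K) = 2*K - 2*K*(-1 + K) + 4*K²*(-1 + K)² (E(K) = K + (K + ((K + K)*(K - 1))² - (K + K)*(K - 1)) = K + (K + ((2*K)*(-1 + K))² - 2*K*(-1 + K)) = K + (K + (2*K*(-1 + K))² - 2*K*(-1 + K)) = K + (K + 4*K²*(-1 + K)² - 2*K*(-1 + K)) = K + (K - 2*K*(-1 + K) + 4*K²*(-1 + K)²) = 2*K - 2*K*(-1 + K) + 4*K²*(-1 + K)²)
-x(-198) - E(51 - 1*(-78)) = -1*(-198) - 2*(51 - 1*(-78))*(2 - (51 - 1*(-78)) + 2*(51 - 1*(-78))*(-1 + (51 - 1*(-78)))²) = 198 - 2*(51 + 78)*(2 - (51 + 78) + 2*(51 + 78)*(-1 + (51 + 78))²) = 198 - 2*129*(2 - 1*129 + 2*129*(-1 + 129)²) = 198 - 2*129*(2 - 129 + 2*129*128²) = 198 - 2*129*(2 - 129 + 2*129*16384) = 198 - 2*129*(2 - 129 + 4227072) = 198 - 2*129*4226945 = 198 - 1*1090551810 = 198 - 1090551810 = -1090551612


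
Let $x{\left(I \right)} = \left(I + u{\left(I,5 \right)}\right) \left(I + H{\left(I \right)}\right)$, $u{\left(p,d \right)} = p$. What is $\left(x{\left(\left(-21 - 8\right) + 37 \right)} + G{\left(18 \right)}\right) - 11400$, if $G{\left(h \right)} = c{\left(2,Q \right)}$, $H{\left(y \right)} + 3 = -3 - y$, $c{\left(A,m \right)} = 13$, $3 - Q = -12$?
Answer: $-11483$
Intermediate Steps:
$Q = 15$ ($Q = 3 - -12 = 3 + 12 = 15$)
$H{\left(y \right)} = -6 - y$ ($H{\left(y \right)} = -3 - \left(3 + y\right) = -6 - y$)
$G{\left(h \right)} = 13$
$x{\left(I \right)} = - 12 I$ ($x{\left(I \right)} = \left(I + I\right) \left(I - \left(6 + I\right)\right) = 2 I \left(-6\right) = - 12 I$)
$\left(x{\left(\left(-21 - 8\right) + 37 \right)} + G{\left(18 \right)}\right) - 11400 = \left(- 12 \left(\left(-21 - 8\right) + 37\right) + 13\right) - 11400 = \left(- 12 \left(-29 + 37\right) + 13\right) - 11400 = \left(\left(-12\right) 8 + 13\right) - 11400 = \left(-96 + 13\right) - 11400 = -83 - 11400 = -11483$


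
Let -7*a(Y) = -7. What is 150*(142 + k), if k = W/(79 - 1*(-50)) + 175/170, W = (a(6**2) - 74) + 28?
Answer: 15644925/731 ≈ 21402.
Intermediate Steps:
a(Y) = 1 (a(Y) = -1/7*(-7) = 1)
W = -45 (W = (1 - 74) + 28 = -73 + 28 = -45)
k = 995/1462 (k = -45/(79 - 1*(-50)) + 175/170 = -45/(79 + 50) + 175*(1/170) = -45/129 + 35/34 = -45*1/129 + 35/34 = -15/43 + 35/34 = 995/1462 ≈ 0.68057)
150*(142 + k) = 150*(142 + 995/1462) = 150*(208599/1462) = 15644925/731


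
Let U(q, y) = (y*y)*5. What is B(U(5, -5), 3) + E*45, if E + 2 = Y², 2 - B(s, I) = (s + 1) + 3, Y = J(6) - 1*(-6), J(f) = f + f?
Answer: 14363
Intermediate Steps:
J(f) = 2*f
Y = 18 (Y = 2*6 - 1*(-6) = 12 + 6 = 18)
U(q, y) = 5*y² (U(q, y) = y²*5 = 5*y²)
B(s, I) = -2 - s (B(s, I) = 2 - ((s + 1) + 3) = 2 - ((1 + s) + 3) = 2 - (4 + s) = 2 + (-4 - s) = -2 - s)
E = 322 (E = -2 + 18² = -2 + 324 = 322)
B(U(5, -5), 3) + E*45 = (-2 - 5*(-5)²) + 322*45 = (-2 - 5*25) + 14490 = (-2 - 1*125) + 14490 = (-2 - 125) + 14490 = -127 + 14490 = 14363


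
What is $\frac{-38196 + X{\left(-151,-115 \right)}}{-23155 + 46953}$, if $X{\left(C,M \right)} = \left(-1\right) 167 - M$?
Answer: $- \frac{19124}{11899} \approx -1.6072$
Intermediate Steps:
$X{\left(C,M \right)} = -167 - M$
$\frac{-38196 + X{\left(-151,-115 \right)}}{-23155 + 46953} = \frac{-38196 - 52}{-23155 + 46953} = \frac{-38196 + \left(-167 + 115\right)}{23798} = \left(-38196 - 52\right) \frac{1}{23798} = \left(-38248\right) \frac{1}{23798} = - \frac{19124}{11899}$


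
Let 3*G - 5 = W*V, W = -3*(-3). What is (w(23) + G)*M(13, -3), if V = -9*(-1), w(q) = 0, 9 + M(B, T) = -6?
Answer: -430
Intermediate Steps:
M(B, T) = -15 (M(B, T) = -9 - 6 = -15)
W = 9
V = 9
G = 86/3 (G = 5/3 + (9*9)/3 = 5/3 + (⅓)*81 = 5/3 + 27 = 86/3 ≈ 28.667)
(w(23) + G)*M(13, -3) = (0 + 86/3)*(-15) = (86/3)*(-15) = -430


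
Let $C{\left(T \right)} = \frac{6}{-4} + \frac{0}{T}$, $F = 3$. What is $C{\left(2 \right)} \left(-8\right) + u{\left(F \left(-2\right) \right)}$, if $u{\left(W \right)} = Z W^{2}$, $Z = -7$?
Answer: $-240$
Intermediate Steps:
$C{\left(T \right)} = - \frac{3}{2}$ ($C{\left(T \right)} = 6 \left(- \frac{1}{4}\right) + 0 = - \frac{3}{2} + 0 = - \frac{3}{2}$)
$u{\left(W \right)} = - 7 W^{2}$
$C{\left(2 \right)} \left(-8\right) + u{\left(F \left(-2\right) \right)} = \left(- \frac{3}{2}\right) \left(-8\right) - 7 \left(3 \left(-2\right)\right)^{2} = 12 - 7 \left(-6\right)^{2} = 12 - 252 = -240$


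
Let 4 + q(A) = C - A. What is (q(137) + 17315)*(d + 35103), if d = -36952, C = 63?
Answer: -31871213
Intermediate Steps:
q(A) = 59 - A (q(A) = -4 + (63 - A) = 59 - A)
(q(137) + 17315)*(d + 35103) = ((59 - 1*137) + 17315)*(-36952 + 35103) = ((59 - 137) + 17315)*(-1849) = (-78 + 17315)*(-1849) = 17237*(-1849) = -31871213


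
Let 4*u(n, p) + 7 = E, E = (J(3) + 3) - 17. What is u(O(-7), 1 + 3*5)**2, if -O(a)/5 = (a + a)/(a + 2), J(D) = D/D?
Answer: 25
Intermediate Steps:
J(D) = 1
O(a) = -10*a/(2 + a) (O(a) = -5*(a + a)/(a + 2) = -5*2*a/(2 + a) = -10*a/(2 + a))
E = -13 (E = (1 + 3) - 17 = 4 - 17 = -13)
u(n, p) = -5 (u(n, p) = -7/4 + (1/4)*(-13) = -7/4 - 13/4 = -5)
u(O(-7), 1 + 3*5)**2 = (-5)**2 = 25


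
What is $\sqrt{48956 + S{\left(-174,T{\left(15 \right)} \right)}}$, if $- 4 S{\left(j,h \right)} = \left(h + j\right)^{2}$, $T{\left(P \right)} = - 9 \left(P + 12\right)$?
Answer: $\frac{\sqrt{21935}}{2} \approx 74.052$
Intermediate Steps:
$T{\left(P \right)} = -108 - 9 P$ ($T{\left(P \right)} = - 9 \left(12 + P\right) = -108 - 9 P$)
$S{\left(j,h \right)} = - \frac{\left(h + j\right)^{2}}{4}$
$\sqrt{48956 + S{\left(-174,T{\left(15 \right)} \right)}} = \sqrt{48956 - \frac{\left(\left(-108 - 135\right) - 174\right)^{2}}{4}} = \sqrt{48956 - \frac{\left(-243 - 174\right)^{2}}{4}} = \sqrt{48956 - \frac{\left(-417\right)^{2}}{4}} = \sqrt{48956 - \frac{173889}{4}} = \sqrt{\frac{21935}{4}} = \frac{\sqrt{21935}}{2}$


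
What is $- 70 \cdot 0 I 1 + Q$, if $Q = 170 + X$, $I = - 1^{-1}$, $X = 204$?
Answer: $374$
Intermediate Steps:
$I = -1$ ($I = \left(-1\right) 1 = -1$)
$Q = 374$ ($Q = 170 + 204 = 374$)
$- 70 \cdot 0 I 1 + Q = - 70 \cdot 0 \left(-1\right) 1 + 374 = - 70 \cdot 0 \cdot 1 + 374 = \left(-70\right) 0 + 374 = 0 + 374 = 374$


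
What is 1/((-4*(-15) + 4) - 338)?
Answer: -1/274 ≈ -0.0036496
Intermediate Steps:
1/((-4*(-15) + 4) - 338) = 1/((60 + 4) - 338) = 1/(64 - 338) = 1/(-274) = -1/274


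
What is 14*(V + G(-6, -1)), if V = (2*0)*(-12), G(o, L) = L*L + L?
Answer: 0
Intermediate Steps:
G(o, L) = L + L² (G(o, L) = L² + L = L + L²)
V = 0 (V = 0*(-12) = 0)
14*(V + G(-6, -1)) = 14*(0 - (1 - 1)) = 14*(0 - 1*0) = 14*(0 + 0) = 14*0 = 0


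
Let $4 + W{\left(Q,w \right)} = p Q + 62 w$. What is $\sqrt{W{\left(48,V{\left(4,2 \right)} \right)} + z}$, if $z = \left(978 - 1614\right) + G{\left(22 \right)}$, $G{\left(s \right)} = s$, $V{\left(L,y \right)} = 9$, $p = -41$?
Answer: $26 i \sqrt{3} \approx 45.033 i$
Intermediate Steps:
$W{\left(Q,w \right)} = -4 - 41 Q + 62 w$ ($W{\left(Q,w \right)} = -4 - \left(- 62 w + 41 Q\right) = -4 - 41 Q + 62 w$)
$z = -614$ ($z = \left(978 - 1614\right) + 22 = -636 + 22 = -614$)
$\sqrt{W{\left(48,V{\left(4,2 \right)} \right)} + z} = \sqrt{\left(-4 - 1968 + 62 \cdot 9\right) - 614} = \sqrt{\left(-4 - 1968 + 558\right) - 614} = \sqrt{-1414 - 614} = \sqrt{-2028} = 26 i \sqrt{3}$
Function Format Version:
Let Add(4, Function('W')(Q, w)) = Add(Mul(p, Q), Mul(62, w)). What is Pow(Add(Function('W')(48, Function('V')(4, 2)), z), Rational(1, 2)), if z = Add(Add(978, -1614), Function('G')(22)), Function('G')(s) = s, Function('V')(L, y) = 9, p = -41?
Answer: Mul(26, I, Pow(3, Rational(1, 2))) ≈ Mul(45.033, I)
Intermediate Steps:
Function('W')(Q, w) = Add(-4, Mul(-41, Q), Mul(62, w)) (Function('W')(Q, w) = Add(-4, Add(Mul(-41, Q), Mul(62, w))) = Add(-4, Mul(-41, Q), Mul(62, w)))
z = -614 (z = Add(Add(978, -1614), 22) = Add(-636, 22) = -614)
Pow(Add(Function('W')(48, Function('V')(4, 2)), z), Rational(1, 2)) = Pow(Add(Add(-4, Mul(-41, 48), Mul(62, 9)), -614), Rational(1, 2)) = Pow(Add(Add(-4, -1968, 558), -614), Rational(1, 2)) = Pow(Add(-1414, -614), Rational(1, 2)) = Pow(-2028, Rational(1, 2)) = Mul(26, I, Pow(3, Rational(1, 2)))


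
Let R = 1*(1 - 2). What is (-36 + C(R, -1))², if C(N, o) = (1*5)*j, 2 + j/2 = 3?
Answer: 676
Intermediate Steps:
j = 2 (j = -4 + 2*3 = -4 + 6 = 2)
R = -1 (R = 1*(-1) = -1)
C(N, o) = 10 (C(N, o) = (1*5)*2 = 5*2 = 10)
(-36 + C(R, -1))² = (-36 + 10)² = (-26)² = 676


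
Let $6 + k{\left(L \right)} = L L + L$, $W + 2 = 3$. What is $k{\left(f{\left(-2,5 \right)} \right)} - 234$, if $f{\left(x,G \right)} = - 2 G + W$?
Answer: $-168$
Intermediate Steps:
$W = 1$ ($W = -2 + 3 = 1$)
$f{\left(x,G \right)} = 1 - 2 G$ ($f{\left(x,G \right)} = - 2 G + 1 = 1 - 2 G$)
$k{\left(L \right)} = -6 + L + L^{2}$ ($k{\left(L \right)} = -6 + \left(L L + L\right) = -6 + \left(L^{2} + L\right) = -6 + \left(L + L^{2}\right) = -6 + L + L^{2}$)
$k{\left(f{\left(-2,5 \right)} \right)} - 234 = \left(-6 + \left(1 - 10\right) + \left(1 - 10\right)^{2}\right) - 234 = \left(-6 - 9 + \left(-9\right)^{2}\right) - 234 = \left(-6 - 9 + 81\right) - 234 = 66 - 234 = -168$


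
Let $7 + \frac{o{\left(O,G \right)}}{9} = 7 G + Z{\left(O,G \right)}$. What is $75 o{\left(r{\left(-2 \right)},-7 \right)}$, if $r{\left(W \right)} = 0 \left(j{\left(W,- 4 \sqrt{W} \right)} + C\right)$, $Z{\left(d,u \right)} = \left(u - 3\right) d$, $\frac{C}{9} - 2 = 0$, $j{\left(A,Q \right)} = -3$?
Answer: $-37800$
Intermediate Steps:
$C = 18$ ($C = 18 + 9 \cdot 0 = 18 + 0 = 18$)
$Z{\left(d,u \right)} = d \left(-3 + u\right)$ ($Z{\left(d,u \right)} = \left(-3 + u\right) d = d \left(-3 + u\right)$)
$r{\left(W \right)} = 0$ ($r{\left(W \right)} = 0 \left(-3 + 18\right) = 0 \cdot 15 = 0$)
$o{\left(O,G \right)} = -63 + 63 G + 9 O \left(-3 + G\right)$ ($o{\left(O,G \right)} = -63 + 9 \left(7 G + O \left(-3 + G\right)\right) = -63 + \left(63 G + 9 O \left(-3 + G\right)\right) = -63 + 63 G + 9 O \left(-3 + G\right)$)
$75 o{\left(r{\left(-2 \right)},-7 \right)} = 75 \left(-63 + 63 \left(-7\right) + 9 \cdot 0 \left(-3 - 7\right)\right) = 75 \left(-63 - 441 + 9 \cdot 0 \left(-10\right)\right) = 75 \left(-63 - 441 + 0\right) = 75 \left(-504\right) = -37800$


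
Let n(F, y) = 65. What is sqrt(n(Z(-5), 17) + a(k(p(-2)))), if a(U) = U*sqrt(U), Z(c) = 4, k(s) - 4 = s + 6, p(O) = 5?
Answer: sqrt(65 + 15*sqrt(15)) ≈ 11.095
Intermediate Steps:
k(s) = 10 + s (k(s) = 4 + (s + 6) = 4 + (6 + s) = 10 + s)
a(U) = U**(3/2)
sqrt(n(Z(-5), 17) + a(k(p(-2)))) = sqrt(65 + (10 + 5)**(3/2)) = sqrt(65 + 15**(3/2)) = sqrt(65 + 15*sqrt(15))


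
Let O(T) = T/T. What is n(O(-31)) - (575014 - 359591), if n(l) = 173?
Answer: -215250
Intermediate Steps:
O(T) = 1
n(O(-31)) - (575014 - 359591) = 173 - (575014 - 359591) = 173 - 1*215423 = 173 - 215423 = -215250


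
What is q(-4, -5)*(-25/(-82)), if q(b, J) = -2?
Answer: -25/41 ≈ -0.60976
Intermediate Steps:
q(-4, -5)*(-25/(-82)) = -(-50)/(-82) = -(-50)*(-1)/82 = -2*25/82 = -25/41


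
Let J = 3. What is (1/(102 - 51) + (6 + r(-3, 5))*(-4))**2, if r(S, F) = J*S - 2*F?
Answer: 7038409/2601 ≈ 2706.0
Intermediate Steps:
r(S, F) = -2*F + 3*S (r(S, F) = 3*S - 2*F = -2*F + 3*S)
(1/(102 - 51) + (6 + r(-3, 5))*(-4))**2 = (1/(102 - 51) + (6 + (-2*5 + 3*(-3)))*(-4))**2 = (1/51 + (6 + (-10 - 9))*(-4))**2 = (1/51 + (6 - 19)*(-4))**2 = (1/51 - 13*(-4))**2 = (1/51 + 52)**2 = (2653/51)**2 = 7038409/2601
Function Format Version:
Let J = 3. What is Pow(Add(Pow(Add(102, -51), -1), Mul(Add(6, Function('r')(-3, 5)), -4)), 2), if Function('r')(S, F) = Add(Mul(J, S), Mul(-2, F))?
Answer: Rational(7038409, 2601) ≈ 2706.0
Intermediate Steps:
Function('r')(S, F) = Add(Mul(-2, F), Mul(3, S)) (Function('r')(S, F) = Add(Mul(3, S), Mul(-2, F)) = Add(Mul(-2, F), Mul(3, S)))
Pow(Add(Pow(Add(102, -51), -1), Mul(Add(6, Function('r')(-3, 5)), -4)), 2) = Pow(Add(Pow(Add(102, -51), -1), Mul(Add(6, Add(Mul(-2, 5), Mul(3, -3))), -4)), 2) = Pow(Add(Pow(51, -1), Mul(Add(6, Add(-10, -9)), -4)), 2) = Pow(Add(Rational(1, 51), Mul(Add(6, -19), -4)), 2) = Pow(Add(Rational(1, 51), Mul(-13, -4)), 2) = Pow(Add(Rational(1, 51), 52), 2) = Pow(Rational(2653, 51), 2) = Rational(7038409, 2601)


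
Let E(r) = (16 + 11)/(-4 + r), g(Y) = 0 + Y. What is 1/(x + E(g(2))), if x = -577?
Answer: -2/1181 ≈ -0.0016935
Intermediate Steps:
g(Y) = Y
E(r) = 27/(-4 + r)
1/(x + E(g(2))) = 1/(-577 + 27/(-4 + 2)) = 1/(-577 + 27/(-2)) = 1/(-577 + 27*(-½)) = 1/(-577 - 27/2) = 1/(-1181/2) = -2/1181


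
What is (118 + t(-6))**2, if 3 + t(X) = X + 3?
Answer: 12544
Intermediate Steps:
t(X) = X (t(X) = -3 + (X + 3) = -3 + (3 + X) = X)
(118 + t(-6))**2 = (118 - 6)**2 = 112**2 = 12544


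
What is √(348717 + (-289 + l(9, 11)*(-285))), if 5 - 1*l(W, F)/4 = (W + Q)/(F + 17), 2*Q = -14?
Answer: √16797662/7 ≈ 585.50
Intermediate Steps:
Q = -7 (Q = (½)*(-14) = -7)
l(W, F) = 20 - 4*(-7 + W)/(17 + F) (l(W, F) = 20 - 4*(W - 7)/(F + 17) = 20 - 4*(-7 + W)/(17 + F))
√(348717 + (-289 + l(9, 11)*(-285))) = √(348717 + (-289 + (4*(92 - 1*9 + 5*11)/(17 + 11))*(-285))) = √(348717 + (-289 + (4*(92 - 9 + 55)/28)*(-285))) = √(348717 + (-289 + (4*(1/28)*138)*(-285))) = √(348717 + (-289 + (138/7)*(-285))) = √(348717 + (-289 - 39330/7)) = √(348717 - 41353/7) = √(2399666/7) = √16797662/7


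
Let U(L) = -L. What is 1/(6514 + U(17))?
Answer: 1/6497 ≈ 0.00015392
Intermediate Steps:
1/(6514 + U(17)) = 1/(6514 - 1*17) = 1/(6514 - 17) = 1/6497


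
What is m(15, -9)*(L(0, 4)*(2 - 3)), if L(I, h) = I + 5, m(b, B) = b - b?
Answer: 0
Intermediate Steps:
m(b, B) = 0
L(I, h) = 5 + I
m(15, -9)*(L(0, 4)*(2 - 3)) = 0*((5 + 0)*(2 - 3)) = 0*(5*(-1)) = 0*(-5) = 0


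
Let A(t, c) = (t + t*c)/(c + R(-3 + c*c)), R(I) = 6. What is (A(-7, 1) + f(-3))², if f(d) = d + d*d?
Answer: 16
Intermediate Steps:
f(d) = d + d²
A(t, c) = (t + c*t)/(6 + c) (A(t, c) = (t + t*c)/(c + 6) = (t + c*t)/(6 + c))
(A(-7, 1) + f(-3))² = (-7*(1 + 1)/(6 + 1) - 3*(1 - 3))² = (-7*2/7 - 3*(-2))² = (-7*⅐*2 + 6)² = (-2 + 6)² = 4² = 16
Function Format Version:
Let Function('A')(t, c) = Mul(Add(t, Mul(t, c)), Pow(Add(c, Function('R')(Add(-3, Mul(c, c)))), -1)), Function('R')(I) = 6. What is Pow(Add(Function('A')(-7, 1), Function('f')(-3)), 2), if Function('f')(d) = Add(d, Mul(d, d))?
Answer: 16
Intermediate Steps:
Function('f')(d) = Add(d, Pow(d, 2))
Function('A')(t, c) = Mul(Pow(Add(6, c), -1), Add(t, Mul(c, t))) (Function('A')(t, c) = Mul(Add(t, Mul(t, c)), Pow(Add(c, 6), -1)) = Mul(Add(t, Mul(c, t)), Pow(Add(6, c), -1)) = Mul(Pow(Add(6, c), -1), Add(t, Mul(c, t))))
Pow(Add(Function('A')(-7, 1), Function('f')(-3)), 2) = Pow(Add(Mul(-7, Pow(Add(6, 1), -1), Add(1, 1)), Mul(-3, Add(1, -3))), 2) = Pow(Add(Mul(-7, Pow(7, -1), 2), Mul(-3, -2)), 2) = Pow(Add(Mul(-7, Rational(1, 7), 2), 6), 2) = Pow(Add(-2, 6), 2) = Pow(4, 2) = 16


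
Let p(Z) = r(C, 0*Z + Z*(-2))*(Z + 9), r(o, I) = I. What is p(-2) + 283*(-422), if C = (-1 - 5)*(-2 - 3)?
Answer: -119398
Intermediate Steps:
C = 30 (C = -6*(-5) = 30)
p(Z) = -2*Z*(9 + Z) (p(Z) = (0*Z + Z*(-2))*(Z + 9) = (0 - 2*Z)*(9 + Z) = (-2*Z)*(9 + Z) = -2*Z*(9 + Z))
p(-2) + 283*(-422) = -2*(-2)*(9 - 2) + 283*(-422) = -2*(-2)*7 - 119426 = 28 - 119426 = -119398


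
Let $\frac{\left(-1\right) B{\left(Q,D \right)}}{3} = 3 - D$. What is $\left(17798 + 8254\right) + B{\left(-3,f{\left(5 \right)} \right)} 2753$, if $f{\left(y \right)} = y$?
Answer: $42570$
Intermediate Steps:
$B{\left(Q,D \right)} = -9 + 3 D$ ($B{\left(Q,D \right)} = - 3 \left(3 - D\right) = -9 + 3 D$)
$\left(17798 + 8254\right) + B{\left(-3,f{\left(5 \right)} \right)} 2753 = \left(17798 + 8254\right) + \left(-9 + 3 \cdot 5\right) 2753 = 26052 + \left(-9 + 15\right) 2753 = 26052 + 6 \cdot 2753 = 26052 + 16518 = 42570$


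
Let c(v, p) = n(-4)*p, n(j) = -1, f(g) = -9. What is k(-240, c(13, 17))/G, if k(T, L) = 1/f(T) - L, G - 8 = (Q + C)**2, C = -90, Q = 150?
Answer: 19/4059 ≈ 0.0046810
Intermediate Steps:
c(v, p) = -p
G = 3608 (G = 8 + (150 - 90)**2 = 8 + 60**2 = 8 + 3600 = 3608)
k(T, L) = -1/9 - L (k(T, L) = 1/(-9) - L = -1/9 - L)
k(-240, c(13, 17))/G = (-1/9 - (-1)*17)/3608 = (-1/9 - 1*(-17))*(1/3608) = (-1/9 + 17)*(1/3608) = (152/9)*(1/3608) = 19/4059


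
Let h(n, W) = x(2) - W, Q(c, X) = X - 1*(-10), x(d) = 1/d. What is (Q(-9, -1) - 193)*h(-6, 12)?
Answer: 2116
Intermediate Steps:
Q(c, X) = 10 + X (Q(c, X) = X + 10 = 10 + X)
h(n, W) = ½ - W (h(n, W) = 1/2 - W = ½ - W)
(Q(-9, -1) - 193)*h(-6, 12) = ((10 - 1) - 193)*(½ - 1*12) = (9 - 193)*(½ - 12) = -184*(-23/2) = 2116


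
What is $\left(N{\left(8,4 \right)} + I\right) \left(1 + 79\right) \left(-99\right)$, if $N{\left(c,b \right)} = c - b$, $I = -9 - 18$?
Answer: $182160$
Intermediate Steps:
$I = -27$ ($I = -9 - 18 = -27$)
$\left(N{\left(8,4 \right)} + I\right) \left(1 + 79\right) \left(-99\right) = \left(\left(8 - 4\right) - 27\right) \left(1 + 79\right) \left(-99\right) = \left(\left(8 - 4\right) - 27\right) 80 \left(-99\right) = \left(4 - 27\right) 80 \left(-99\right) = \left(-23\right) 80 \left(-99\right) = \left(-1840\right) \left(-99\right) = 182160$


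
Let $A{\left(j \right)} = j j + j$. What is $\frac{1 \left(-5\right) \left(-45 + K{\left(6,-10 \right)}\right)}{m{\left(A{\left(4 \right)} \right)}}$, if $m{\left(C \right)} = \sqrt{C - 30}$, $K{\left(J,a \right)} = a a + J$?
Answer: $\frac{61 i \sqrt{10}}{2} \approx 96.449 i$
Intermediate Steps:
$A{\left(j \right)} = j + j^{2}$ ($A{\left(j \right)} = j^{2} + j = j + j^{2}$)
$K{\left(J,a \right)} = J + a^{2}$ ($K{\left(J,a \right)} = a^{2} + J = J + a^{2}$)
$m{\left(C \right)} = \sqrt{-30 + C}$
$\frac{1 \left(-5\right) \left(-45 + K{\left(6,-10 \right)}\right)}{m{\left(A{\left(4 \right)} \right)}} = \frac{1 \left(-5\right) \left(-45 + \left(6 + \left(-10\right)^{2}\right)\right)}{\sqrt{-30 + 4 \left(1 + 4\right)}} = \frac{\left(-5\right) \left(-45 + \left(6 + 100\right)\right)}{\sqrt{-30 + 4 \cdot 5}} = \frac{\left(-5\right) \left(-45 + 106\right)}{\sqrt{-30 + 20}} = \frac{\left(-5\right) 61}{\sqrt{-10}} = - \frac{305}{i \sqrt{10}} = - 305 \left(- \frac{i \sqrt{10}}{10}\right) = \frac{61 i \sqrt{10}}{2}$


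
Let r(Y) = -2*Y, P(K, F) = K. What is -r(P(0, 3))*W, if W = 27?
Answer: 0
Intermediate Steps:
-r(P(0, 3))*W = -(-2*0)*27 = -0*27 = -1*0 = 0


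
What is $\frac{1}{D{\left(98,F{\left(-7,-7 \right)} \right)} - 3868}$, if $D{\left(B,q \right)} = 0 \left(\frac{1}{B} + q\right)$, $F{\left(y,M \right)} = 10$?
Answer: $- \frac{1}{3868} \approx -0.00025853$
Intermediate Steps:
$D{\left(B,q \right)} = 0$ ($D{\left(B,q \right)} = 0 \left(q + \frac{1}{B}\right) = 0$)
$\frac{1}{D{\left(98,F{\left(-7,-7 \right)} \right)} - 3868} = \frac{1}{0 - 3868} = \frac{1}{-3868} = - \frac{1}{3868}$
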